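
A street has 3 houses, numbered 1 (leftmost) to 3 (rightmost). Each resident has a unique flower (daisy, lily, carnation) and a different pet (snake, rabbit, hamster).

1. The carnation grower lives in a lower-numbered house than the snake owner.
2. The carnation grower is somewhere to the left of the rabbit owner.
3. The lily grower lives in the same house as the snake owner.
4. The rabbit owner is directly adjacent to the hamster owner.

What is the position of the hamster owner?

1

That leaves hamster as the pet for house 1.
Clue 4: the rabbit owner is in house 2.
The only pet still possible for house 3 is snake.
By clue 2, the carnation grower is in house 1.
The lily grower is in house 3 (clue 3).
So house 2 gets daisy for flower.
So: house 1 = carnation/hamster, house 2 = daisy/rabbit, house 3 = lily/snake.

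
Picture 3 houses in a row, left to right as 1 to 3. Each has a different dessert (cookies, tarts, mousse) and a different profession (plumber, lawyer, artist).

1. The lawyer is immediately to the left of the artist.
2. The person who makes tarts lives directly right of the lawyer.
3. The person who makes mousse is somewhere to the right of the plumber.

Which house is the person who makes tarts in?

3

So house 1 gets cookies for dessert.
House 3's profession must be artist (nothing else left).
Clue 1: the lawyer is in house 2.
From clue 2, the person who makes tarts must be in house 3.
House 2 dessert: only mousse fits.
So house 1 gets plumber for profession.
So: house 1 = cookies/plumber, house 2 = mousse/lawyer, house 3 = tarts/artist.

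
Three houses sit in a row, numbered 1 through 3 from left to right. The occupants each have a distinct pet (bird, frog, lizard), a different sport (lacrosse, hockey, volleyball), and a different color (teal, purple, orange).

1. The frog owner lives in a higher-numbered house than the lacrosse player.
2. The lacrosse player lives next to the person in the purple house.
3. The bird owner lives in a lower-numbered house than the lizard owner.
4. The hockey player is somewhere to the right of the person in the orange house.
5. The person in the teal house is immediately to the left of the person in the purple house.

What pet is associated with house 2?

lizard

So house 1 gets bird for pet.
House 3 color: only purple fits.
Clue 2 places the lacrosse player in house 2.
The person in the teal house is in house 2 (clue 5).
House 1's sport must be volleyball (nothing else left).
House 3's sport must be hockey (nothing else left).
House 1's color must be orange (nothing else left).
By clue 1, the frog owner is in house 3.
House 2 pet: only lizard fits.
So: house 1 = bird/volleyball/orange, house 2 = lizard/lacrosse/teal, house 3 = frog/hockey/purple.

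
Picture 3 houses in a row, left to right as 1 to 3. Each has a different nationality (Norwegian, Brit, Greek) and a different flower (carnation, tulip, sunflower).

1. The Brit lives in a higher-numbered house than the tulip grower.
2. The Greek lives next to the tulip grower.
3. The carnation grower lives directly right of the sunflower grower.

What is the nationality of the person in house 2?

Greek

House 3's flower must be carnation (nothing else left).
Clue 3 places the sunflower grower in house 2.
House 1's flower must be tulip (nothing else left).
The Greek is in house 2 (clue 2).
House 1's nationality must be Norwegian (nothing else left).
That leaves Brit as the nationality for house 3.
So: house 1 = Norwegian/tulip, house 2 = Greek/sunflower, house 3 = Brit/carnation.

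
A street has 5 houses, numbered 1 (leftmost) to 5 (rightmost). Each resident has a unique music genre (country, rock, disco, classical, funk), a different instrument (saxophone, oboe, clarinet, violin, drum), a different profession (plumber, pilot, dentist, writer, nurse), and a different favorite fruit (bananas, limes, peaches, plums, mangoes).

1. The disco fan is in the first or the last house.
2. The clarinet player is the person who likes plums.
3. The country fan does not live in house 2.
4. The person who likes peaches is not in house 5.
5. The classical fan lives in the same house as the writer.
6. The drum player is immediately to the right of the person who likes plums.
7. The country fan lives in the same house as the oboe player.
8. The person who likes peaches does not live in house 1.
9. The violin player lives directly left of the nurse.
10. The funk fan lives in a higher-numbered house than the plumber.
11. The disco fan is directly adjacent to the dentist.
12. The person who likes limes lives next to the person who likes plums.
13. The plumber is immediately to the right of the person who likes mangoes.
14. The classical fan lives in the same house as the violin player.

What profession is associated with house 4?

The disco fan is narrowed to house 1 or 5; consider each.
Placing it in house 1 leads to a contradiction, so it's in house 5.
By clue 11, the dentist is in house 4.
That leaves pilot as the profession for house 5.
House 1 profession: only writer fits.
From clue 5, the classical fan must be in house 1.
Clue 14: the violin player is in house 1.
That leaves rock as the music genre for house 2.
By clue 9, the nurse is in house 2.
That leaves plumber as the profession for house 3.
By clue 10, the funk fan is in house 4.
Clue 13: the person who likes mangoes is in house 2.
House 3 music genre: only country fits.
Clue 7: the oboe player is in house 3.
So house 2 gets saxophone for instrument.
So house 4 gets clarinet for instrument.
That leaves drum as the instrument for house 5.
House 1 favorite fruit: only bananas fits.
House 5 favorite fruit: only limes fits.
The person who likes plums is in house 4 (clue 2).
So house 3 gets peaches for favorite fruit.
So: house 1 = classical/violin/writer/bananas, house 2 = rock/saxophone/nurse/mangoes, house 3 = country/oboe/plumber/peaches, house 4 = funk/clarinet/dentist/plums, house 5 = disco/drum/pilot/limes.

dentist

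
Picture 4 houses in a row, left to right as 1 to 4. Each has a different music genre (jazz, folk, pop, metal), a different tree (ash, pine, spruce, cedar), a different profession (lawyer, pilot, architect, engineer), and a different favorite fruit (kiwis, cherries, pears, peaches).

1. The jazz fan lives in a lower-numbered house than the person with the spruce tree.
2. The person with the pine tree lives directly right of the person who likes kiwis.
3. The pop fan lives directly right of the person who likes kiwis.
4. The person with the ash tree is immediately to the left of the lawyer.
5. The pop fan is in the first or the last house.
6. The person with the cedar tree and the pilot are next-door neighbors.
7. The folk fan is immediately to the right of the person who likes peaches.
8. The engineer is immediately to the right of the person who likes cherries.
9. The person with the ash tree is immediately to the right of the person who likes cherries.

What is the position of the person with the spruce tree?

2

From clue 5, the pop fan must be in house 4.
The only tree still possible for house 1 is cedar.
House 4 favorite fruit: only pears fits.
Clue 3 places the person who likes kiwis in house 3.
From clue 6, the pilot must be in house 2.
House 1's profession must be architect (nothing else left).
That leaves engineer as the profession for house 3.
House 4 profession: only lawyer fits.
From clue 2, the person with the pine tree must be in house 4.
Clue 4: the person with the ash tree is in house 3.
The person who likes cherries is in house 2 (clue 8).
The only tree still possible for house 2 is spruce.
House 1's favorite fruit must be peaches (nothing else left).
The jazz fan is in house 1 (clue 1).
Clue 7 places the folk fan in house 2.
So house 3 gets metal for music genre.
So: house 1 = jazz/cedar/architect/peaches, house 2 = folk/spruce/pilot/cherries, house 3 = metal/ash/engineer/kiwis, house 4 = pop/pine/lawyer/pears.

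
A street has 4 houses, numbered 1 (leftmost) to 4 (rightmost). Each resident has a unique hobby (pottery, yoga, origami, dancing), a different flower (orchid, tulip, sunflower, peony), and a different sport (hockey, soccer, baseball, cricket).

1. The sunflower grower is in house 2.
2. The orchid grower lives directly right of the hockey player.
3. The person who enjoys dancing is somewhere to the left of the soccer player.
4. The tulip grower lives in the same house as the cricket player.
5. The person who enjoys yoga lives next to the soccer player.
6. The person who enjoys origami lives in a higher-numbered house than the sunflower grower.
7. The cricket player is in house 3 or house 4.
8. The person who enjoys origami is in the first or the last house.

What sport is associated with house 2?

hockey

Clue 1 places the sunflower grower in house 2.
Clue 8: the person who enjoys origami is in house 4.
The only flower still possible for house 1 is peony.
House 1's sport must be baseball (nothing else left).
The orchid grower is narrowed to house 3 or 4; consider each.
Placing it in house 4 leads to a contradiction, so it's in house 3.
The hockey player is in house 2 (clue 2).
House 4's flower must be tulip (nothing else left).
The cricket player is in house 4 (clue 4).
The only sport still possible for house 3 is soccer.
Clue 5: the person who enjoys yoga is in house 2.
So house 1 gets dancing for hobby.
The only hobby still possible for house 3 is pottery.
So: house 1 = dancing/peony/baseball, house 2 = yoga/sunflower/hockey, house 3 = pottery/orchid/soccer, house 4 = origami/tulip/cricket.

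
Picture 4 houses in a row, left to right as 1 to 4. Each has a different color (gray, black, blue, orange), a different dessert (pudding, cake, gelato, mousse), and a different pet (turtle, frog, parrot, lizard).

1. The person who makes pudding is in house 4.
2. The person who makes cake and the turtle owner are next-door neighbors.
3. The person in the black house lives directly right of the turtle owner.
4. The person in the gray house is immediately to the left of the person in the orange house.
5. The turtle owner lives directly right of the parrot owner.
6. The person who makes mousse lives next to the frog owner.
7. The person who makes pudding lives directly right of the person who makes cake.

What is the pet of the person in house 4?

lizard

By clue 1, the person who makes pudding is in house 4.
Clue 7 places the person who makes cake in house 3.
By clue 2, the turtle owner is in house 2.
The person in the black house is in house 3 (clue 3).
From clue 5, the parrot owner must be in house 1.
So house 4 gets lizard for pet.
The person in the gray house is in house 1 (clue 4).
The person in the orange house is in house 2 (clue 4).
By clue 6, the person who makes mousse is in house 2.
House 4's color must be blue (nothing else left).
That leaves gelato as the dessert for house 1.
So house 3 gets frog for pet.
So: house 1 = gray/gelato/parrot, house 2 = orange/mousse/turtle, house 3 = black/cake/frog, house 4 = blue/pudding/lizard.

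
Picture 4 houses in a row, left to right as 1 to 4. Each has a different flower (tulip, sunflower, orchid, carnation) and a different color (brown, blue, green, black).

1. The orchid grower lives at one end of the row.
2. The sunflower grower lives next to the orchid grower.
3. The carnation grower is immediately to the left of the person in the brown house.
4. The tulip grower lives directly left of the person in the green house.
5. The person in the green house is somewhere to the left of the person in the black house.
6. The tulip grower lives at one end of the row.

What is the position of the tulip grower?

1

Clue 6: the tulip grower is in house 1.
That leaves orchid as the flower for house 4.
House 1 color: only blue fits.
By clue 2, the sunflower grower is in house 3.
Clue 4 places the person in the green house in house 2.
House 2's flower must be carnation (nothing else left).
Clue 3: the person in the brown house is in house 3.
The only color still possible for house 4 is black.
So: house 1 = tulip/blue, house 2 = carnation/green, house 3 = sunflower/brown, house 4 = orchid/black.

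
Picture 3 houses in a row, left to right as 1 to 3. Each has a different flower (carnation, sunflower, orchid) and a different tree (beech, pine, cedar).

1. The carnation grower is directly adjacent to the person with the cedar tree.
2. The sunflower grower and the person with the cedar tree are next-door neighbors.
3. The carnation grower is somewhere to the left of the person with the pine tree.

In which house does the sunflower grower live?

3

The carnation grower is narrowed to house 1 or 2; consider each.
Placing it in house 2 leads to a contradiction, so it's in house 1.
By clue 1, the person with the cedar tree is in house 2.
House 2's flower must be orchid (nothing else left).
That leaves sunflower as the flower for house 3.
That leaves beech as the tree for house 1.
The only tree still possible for house 3 is pine.
So: house 1 = carnation/beech, house 2 = orchid/cedar, house 3 = sunflower/pine.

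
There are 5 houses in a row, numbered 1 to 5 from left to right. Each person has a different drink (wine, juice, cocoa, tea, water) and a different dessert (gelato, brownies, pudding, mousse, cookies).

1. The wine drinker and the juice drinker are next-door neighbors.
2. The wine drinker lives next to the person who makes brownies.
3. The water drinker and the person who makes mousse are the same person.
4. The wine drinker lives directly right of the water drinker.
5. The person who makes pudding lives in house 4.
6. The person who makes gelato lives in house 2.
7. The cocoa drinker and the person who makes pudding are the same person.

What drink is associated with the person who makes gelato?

From clue 5, the person who makes pudding must be in house 4.
By clue 6, the person who makes gelato is in house 2.
From clue 7, the cocoa drinker must be in house 4.
From clue 2, the wine drinker must be in house 2.
By clue 4, the water drinker is in house 1.
So house 5 gets tea for drink.
That leaves cookies as the dessert for house 5.
Clue 3 places the person who makes mousse in house 1.
House 3 drink: only juice fits.
The only dessert still possible for house 3 is brownies.
So: house 1 = water/mousse, house 2 = wine/gelato, house 3 = juice/brownies, house 4 = cocoa/pudding, house 5 = tea/cookies.

wine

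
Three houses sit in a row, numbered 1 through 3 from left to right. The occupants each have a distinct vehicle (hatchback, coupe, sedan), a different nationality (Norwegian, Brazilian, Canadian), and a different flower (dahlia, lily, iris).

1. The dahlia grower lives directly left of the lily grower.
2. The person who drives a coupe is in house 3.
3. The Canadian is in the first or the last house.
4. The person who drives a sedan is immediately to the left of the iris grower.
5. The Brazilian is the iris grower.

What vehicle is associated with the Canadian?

Clue 2: the person who drives a coupe is in house 3.
So house 1 gets dahlia for flower.
The lily grower is in house 2 (clue 1).
House 3's flower must be iris (nothing else left).
Clue 4: the person who drives a sedan is in house 2.
Clue 5: the Brazilian is in house 3.
House 1 vehicle: only hatchback fits.
House 1's nationality must be Canadian (nothing else left).
The only nationality still possible for house 2 is Norwegian.
So: house 1 = hatchback/Canadian/dahlia, house 2 = sedan/Norwegian/lily, house 3 = coupe/Brazilian/iris.

hatchback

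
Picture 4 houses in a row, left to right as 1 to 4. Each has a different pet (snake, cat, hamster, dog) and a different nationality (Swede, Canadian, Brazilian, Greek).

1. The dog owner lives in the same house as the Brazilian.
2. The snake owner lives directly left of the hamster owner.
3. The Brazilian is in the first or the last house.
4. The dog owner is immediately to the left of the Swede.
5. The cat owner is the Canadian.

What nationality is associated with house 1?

The dog owner is in house 1 (clue 1).
Clue 1 places the Brazilian in house 1.
The Swede is in house 2 (clue 4).
So house 2 gets snake for pet.
The hamster owner is in house 3 (clue 2).
So house 4 gets cat for pet.
From clue 5, the Canadian must be in house 4.
The only nationality still possible for house 3 is Greek.
So: house 1 = dog/Brazilian, house 2 = snake/Swede, house 3 = hamster/Greek, house 4 = cat/Canadian.

Brazilian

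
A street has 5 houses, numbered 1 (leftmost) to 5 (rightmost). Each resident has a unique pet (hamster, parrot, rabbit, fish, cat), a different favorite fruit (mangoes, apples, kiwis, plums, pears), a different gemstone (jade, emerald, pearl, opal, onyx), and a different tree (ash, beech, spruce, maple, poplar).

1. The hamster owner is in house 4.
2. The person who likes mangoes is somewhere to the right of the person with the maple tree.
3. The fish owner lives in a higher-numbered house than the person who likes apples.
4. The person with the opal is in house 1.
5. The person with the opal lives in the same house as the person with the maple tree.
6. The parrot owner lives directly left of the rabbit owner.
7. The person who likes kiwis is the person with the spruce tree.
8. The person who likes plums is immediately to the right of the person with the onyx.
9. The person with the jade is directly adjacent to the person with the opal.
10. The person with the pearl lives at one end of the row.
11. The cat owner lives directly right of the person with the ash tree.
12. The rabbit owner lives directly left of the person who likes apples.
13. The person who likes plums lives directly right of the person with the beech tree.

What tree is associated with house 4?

From clue 1, the hamster owner must be in house 4.
The person with the opal is in house 1 (clue 4).
By clue 5, the person with the maple tree is in house 1.
The person with the jade is in house 2 (clue 9).
That leaves parrot as the pet for house 1.
The fish owner is in house 5 (clue 3).
The rabbit owner is in house 2 (clue 6).
Clue 12: the person who likes apples is in house 3.
That leaves cat as the pet for house 3.
That leaves pears as the favorite fruit for house 1.
House 5's gemstone must be pearl (nothing else left).
By clue 11, the person with the ash tree is in house 2.
That leaves mangoes as the favorite fruit for house 2.
The person who likes kiwis is narrowed to house 4 or 5; consider each.
Placing it in house 4 leads to a contradiction, so it's in house 5.
Clue 7 places the person with the spruce tree in house 5.
The only favorite fruit still possible for house 4 is plums.
Clue 8: the person with the onyx is in house 3.
From clue 13, the person with the beech tree must be in house 3.
That leaves emerald as the gemstone for house 4.
House 4's tree must be poplar (nothing else left).
So: house 1 = parrot/pears/opal/maple, house 2 = rabbit/mangoes/jade/ash, house 3 = cat/apples/onyx/beech, house 4 = hamster/plums/emerald/poplar, house 5 = fish/kiwis/pearl/spruce.

poplar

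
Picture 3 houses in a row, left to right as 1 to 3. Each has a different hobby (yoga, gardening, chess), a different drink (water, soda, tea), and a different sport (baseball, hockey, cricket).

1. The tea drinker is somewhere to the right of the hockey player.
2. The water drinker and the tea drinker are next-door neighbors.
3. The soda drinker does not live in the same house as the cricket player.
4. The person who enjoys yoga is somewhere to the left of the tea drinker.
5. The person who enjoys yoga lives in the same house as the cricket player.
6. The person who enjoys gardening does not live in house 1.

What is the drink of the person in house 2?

So house 3 gets baseball for sport.
The person who enjoys gardening is narrowed to house 2 or 3; consider each.
Placing it in house 2 leads to a contradiction, so it's in house 3.
The person who enjoys chess is narrowed to house 1 or 2; consider each.
Placing it in house 2 leads to a contradiction, so it's in house 1.
That leaves yoga as the hobby for house 2.
From clue 4, the tea drinker must be in house 3.
By clue 5, the cricket player is in house 2.
That leaves hockey as the sport for house 1.
From clue 2, the water drinker must be in house 2.
From clue 3, the soda drinker must be in house 1.
So: house 1 = chess/soda/hockey, house 2 = yoga/water/cricket, house 3 = gardening/tea/baseball.

water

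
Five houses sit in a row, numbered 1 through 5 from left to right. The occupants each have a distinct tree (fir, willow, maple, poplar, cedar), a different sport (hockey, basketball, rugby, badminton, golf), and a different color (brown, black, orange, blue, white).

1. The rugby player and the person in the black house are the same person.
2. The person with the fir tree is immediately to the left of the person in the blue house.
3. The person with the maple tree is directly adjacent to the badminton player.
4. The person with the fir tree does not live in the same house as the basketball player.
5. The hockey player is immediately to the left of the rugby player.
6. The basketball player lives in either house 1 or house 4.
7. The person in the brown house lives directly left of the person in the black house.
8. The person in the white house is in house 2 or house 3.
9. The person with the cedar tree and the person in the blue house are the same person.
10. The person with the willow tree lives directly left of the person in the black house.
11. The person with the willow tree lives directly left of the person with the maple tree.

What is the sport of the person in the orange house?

The basketball player is narrowed to house 1 or 4; consider each.
Placing it in house 1 leads to a contradiction, so it's in house 4.
House 5 tree: only poplar fits.
So house 4 gets cedar for tree.
So house 5 gets golf for sport.
So house 5 gets orange for color.
From clue 9, the person in the blue house must be in house 4.
So house 1 gets brown for color.
From clue 2, the person with the fir tree must be in house 3.
By clue 7, the person in the black house is in house 2.
The person with the willow tree is in house 1 (clue 10).
From clue 11, the person with the maple tree must be in house 2.
House 3 color: only white fits.
From clue 1, the rugby player must be in house 2.
By clue 5, the hockey player is in house 1.
That leaves badminton as the sport for house 3.
So: house 1 = willow/hockey/brown, house 2 = maple/rugby/black, house 3 = fir/badminton/white, house 4 = cedar/basketball/blue, house 5 = poplar/golf/orange.

golf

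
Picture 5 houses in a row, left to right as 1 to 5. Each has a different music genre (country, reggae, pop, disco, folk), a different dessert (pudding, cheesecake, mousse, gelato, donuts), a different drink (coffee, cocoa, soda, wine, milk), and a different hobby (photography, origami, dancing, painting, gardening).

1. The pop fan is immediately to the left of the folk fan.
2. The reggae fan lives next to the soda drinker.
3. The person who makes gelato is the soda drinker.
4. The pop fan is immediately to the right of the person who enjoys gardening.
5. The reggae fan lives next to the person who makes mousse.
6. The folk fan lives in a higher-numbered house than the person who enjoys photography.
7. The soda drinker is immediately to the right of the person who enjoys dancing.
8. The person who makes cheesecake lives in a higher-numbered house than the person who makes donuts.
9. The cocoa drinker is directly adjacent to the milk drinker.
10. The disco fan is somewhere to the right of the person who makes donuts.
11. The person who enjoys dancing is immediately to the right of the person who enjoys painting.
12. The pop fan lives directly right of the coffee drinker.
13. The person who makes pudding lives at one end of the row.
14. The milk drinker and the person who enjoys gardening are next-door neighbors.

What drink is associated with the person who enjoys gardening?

coffee

So house 5 gets origami for hobby.
House 1's music genre must be country (nothing else left).
The person who makes pudding is narrowed to house 1 or 5; consider each.
Placing it in house 5 leads to a contradiction, so it's in house 1.
The disco fan is narrowed to house 3 or 4 or 5; consider each.
Placing it in house 3 and house 4 leads to a contradiction, so it's in house 5.
So house 4 gets dancing for hobby.
By clue 7, the soda drinker is in house 5.
Clue 11: the person who enjoys painting is in house 3.
Clue 2: the reggae fan is in house 4.
The person who makes gelato is in house 5 (clue 3).
House 2 music genre: only pop fits.
House 3's music genre must be folk (nothing else left).
That leaves donuts as the dessert for house 2.
So house 4 gets cheesecake for dessert.
By clue 4, the person who enjoys gardening is in house 1.
The coffee drinker is in house 1 (clue 12).
The milk drinker is in house 2 (clue 14).
The only dessert still possible for house 3 is mousse.
House 2's hobby must be photography (nothing else left).
The cocoa drinker is in house 3 (clue 9).
House 4 drink: only wine fits.
So: house 1 = country/pudding/coffee/gardening, house 2 = pop/donuts/milk/photography, house 3 = folk/mousse/cocoa/painting, house 4 = reggae/cheesecake/wine/dancing, house 5 = disco/gelato/soda/origami.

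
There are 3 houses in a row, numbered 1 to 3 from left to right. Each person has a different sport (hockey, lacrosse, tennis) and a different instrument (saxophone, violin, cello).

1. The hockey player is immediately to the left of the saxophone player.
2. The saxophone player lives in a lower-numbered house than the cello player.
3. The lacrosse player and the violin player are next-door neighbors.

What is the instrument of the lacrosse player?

saxophone

From clue 2, the saxophone player must be in house 2.
From clue 2, the cello player must be in house 3.
House 1 instrument: only violin fits.
The hockey player is in house 1 (clue 1).
Clue 3: the lacrosse player is in house 2.
The only sport still possible for house 3 is tennis.
So: house 1 = hockey/violin, house 2 = lacrosse/saxophone, house 3 = tennis/cello.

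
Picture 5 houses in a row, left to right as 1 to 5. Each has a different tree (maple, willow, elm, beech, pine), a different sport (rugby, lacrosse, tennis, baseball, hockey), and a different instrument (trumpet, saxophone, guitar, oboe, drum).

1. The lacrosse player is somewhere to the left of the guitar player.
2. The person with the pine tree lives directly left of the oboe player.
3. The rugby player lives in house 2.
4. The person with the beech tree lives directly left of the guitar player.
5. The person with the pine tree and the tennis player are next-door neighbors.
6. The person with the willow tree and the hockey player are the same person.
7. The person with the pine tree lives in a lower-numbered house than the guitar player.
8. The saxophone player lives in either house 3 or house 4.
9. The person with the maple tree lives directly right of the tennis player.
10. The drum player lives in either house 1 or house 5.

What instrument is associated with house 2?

Clue 3: the rugby player is in house 2.
House 2 instrument: only trumpet fits.
So house 1 gets drum for instrument.
The saxophone player is narrowed to house 3 or 4; consider each.
Placing it in house 4 leads to a contradiction, so it's in house 3.
The only tree still possible for house 2 is elm.
That leaves willow as the tree for house 1.
House 5's tree must be maple (nothing else left).
By clue 6, the hockey player is in house 1.
Clue 9 places the tennis player in house 4.
House 5 sport: only baseball fits.
The person with the pine tree is in house 3 (clue 5).
That leaves beech as the tree for house 4.
So house 3 gets lacrosse for sport.
By clue 2, the oboe player is in house 4.
Clue 4 places the guitar player in house 5.
So: house 1 = willow/hockey/drum, house 2 = elm/rugby/trumpet, house 3 = pine/lacrosse/saxophone, house 4 = beech/tennis/oboe, house 5 = maple/baseball/guitar.

trumpet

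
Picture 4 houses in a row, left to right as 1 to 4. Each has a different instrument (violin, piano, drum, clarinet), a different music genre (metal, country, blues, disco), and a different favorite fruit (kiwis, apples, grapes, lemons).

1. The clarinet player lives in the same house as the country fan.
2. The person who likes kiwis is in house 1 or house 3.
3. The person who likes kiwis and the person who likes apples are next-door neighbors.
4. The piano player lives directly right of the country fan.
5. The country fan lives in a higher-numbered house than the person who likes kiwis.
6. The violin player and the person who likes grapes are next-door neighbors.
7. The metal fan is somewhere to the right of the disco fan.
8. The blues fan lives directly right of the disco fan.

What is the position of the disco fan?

1

From clue 5, the person who likes kiwis must be in house 1.
House 1's music genre must be disco (nothing else left).
By clue 3, the person who likes apples is in house 2.
The blues fan is in house 2 (clue 8).
That leaves metal as the music genre for house 4.
Clue 1: the clarinet player is in house 3.
Clue 4: the piano player is in house 4.
House 1 instrument: only drum fits.
House 2's instrument must be violin (nothing else left).
That leaves country as the music genre for house 3.
From clue 6, the person who likes grapes must be in house 3.
House 4 favorite fruit: only lemons fits.
So: house 1 = drum/disco/kiwis, house 2 = violin/blues/apples, house 3 = clarinet/country/grapes, house 4 = piano/metal/lemons.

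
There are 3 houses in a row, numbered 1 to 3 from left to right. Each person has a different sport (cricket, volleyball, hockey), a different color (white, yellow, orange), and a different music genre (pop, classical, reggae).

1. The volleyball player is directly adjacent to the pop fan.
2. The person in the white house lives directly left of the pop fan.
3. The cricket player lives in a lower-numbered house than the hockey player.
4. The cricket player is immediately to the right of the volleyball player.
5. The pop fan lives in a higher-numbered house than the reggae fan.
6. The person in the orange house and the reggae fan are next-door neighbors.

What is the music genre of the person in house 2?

By clue 4, the cricket player is in house 2.
The volleyball player is in house 1 (clue 4).
The only sport still possible for house 3 is hockey.
Clue 1: the pop fan is in house 2.
The person in the white house is in house 1 (clue 2).
Clue 5 places the reggae fan in house 1.
Clue 6 places the person in the orange house in house 2.
The only color still possible for house 3 is yellow.
That leaves classical as the music genre for house 3.
So: house 1 = volleyball/white/reggae, house 2 = cricket/orange/pop, house 3 = hockey/yellow/classical.

pop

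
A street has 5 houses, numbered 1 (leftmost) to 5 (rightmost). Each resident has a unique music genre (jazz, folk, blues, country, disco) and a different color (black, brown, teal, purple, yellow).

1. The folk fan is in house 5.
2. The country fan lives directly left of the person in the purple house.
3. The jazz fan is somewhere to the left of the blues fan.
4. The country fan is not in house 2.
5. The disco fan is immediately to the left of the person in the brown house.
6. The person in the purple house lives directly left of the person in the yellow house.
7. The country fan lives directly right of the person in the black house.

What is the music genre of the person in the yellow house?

Clue 1: the folk fan is in house 5.
That leaves teal as the color for house 1.
The country fan is in house 3 (clue 2).
By clue 2, the person in the purple house is in house 4.
By clue 6, the person in the yellow house is in house 5.
From clue 7, the person in the black house must be in house 2.
The only color still possible for house 3 is brown.
From clue 5, the disco fan must be in house 2.
So house 1 gets jazz for music genre.
That leaves blues as the music genre for house 4.
So: house 1 = jazz/teal, house 2 = disco/black, house 3 = country/brown, house 4 = blues/purple, house 5 = folk/yellow.

folk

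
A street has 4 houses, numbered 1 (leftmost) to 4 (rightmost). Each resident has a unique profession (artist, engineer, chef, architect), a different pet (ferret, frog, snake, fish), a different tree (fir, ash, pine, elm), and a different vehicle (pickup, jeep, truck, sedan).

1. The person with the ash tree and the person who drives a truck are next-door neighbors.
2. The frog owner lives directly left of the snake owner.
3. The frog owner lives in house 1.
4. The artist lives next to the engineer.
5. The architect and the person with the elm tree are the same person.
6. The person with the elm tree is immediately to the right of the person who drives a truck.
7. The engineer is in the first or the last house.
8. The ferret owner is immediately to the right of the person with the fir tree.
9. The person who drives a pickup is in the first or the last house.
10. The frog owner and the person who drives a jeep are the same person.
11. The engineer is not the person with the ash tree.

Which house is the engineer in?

1

From clue 3, the frog owner must be in house 1.
Clue 10 places the person who drives a jeep in house 1.
The snake owner is in house 2 (clue 2).
House 4 vehicle: only pickup fits.
The architect is narrowed to house 3 or 4; consider each.
Placing it in house 3 leads to a contradiction, so it's in house 4.
The person with the elm tree is in house 4 (clue 5).
From clue 6, the person who drives a truck must be in house 3.
House 2's vehicle must be sedan (nothing else left).
From clue 1, the person with the ash tree must be in house 2.
The artist is in house 2 (clue 4).
The only profession still possible for house 1 is engineer.
House 3's profession must be chef (nothing else left).
House 1's tree must be pine (nothing else left).
That leaves fir as the tree for house 3.
By clue 8, the ferret owner is in house 4.
House 3's pet must be fish (nothing else left).
So: house 1 = engineer/frog/pine/jeep, house 2 = artist/snake/ash/sedan, house 3 = chef/fish/fir/truck, house 4 = architect/ferret/elm/pickup.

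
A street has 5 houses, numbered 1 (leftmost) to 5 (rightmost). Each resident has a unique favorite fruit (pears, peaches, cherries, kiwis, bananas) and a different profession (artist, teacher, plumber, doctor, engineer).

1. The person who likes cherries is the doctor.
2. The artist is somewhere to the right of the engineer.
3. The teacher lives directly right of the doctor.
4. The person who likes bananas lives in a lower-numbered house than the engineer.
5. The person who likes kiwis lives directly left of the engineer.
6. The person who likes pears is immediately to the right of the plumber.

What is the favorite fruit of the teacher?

The person who likes bananas is narrowed to house 1 or 2 or 3; consider each.
Placing it in house 1 and house 3 leads to a contradiction, so it's in house 2.
From clue 5, the engineer must be in house 4.
That leaves kiwis as the favorite fruit for house 3.
House 1 profession: only doctor fits.
House 3 profession: only plumber fits.
By clue 1, the person who likes cherries is in house 1.
Clue 3: the teacher is in house 2.
From clue 6, the person who likes pears must be in house 4.
So house 5 gets peaches for favorite fruit.
So house 5 gets artist for profession.
So: house 1 = cherries/doctor, house 2 = bananas/teacher, house 3 = kiwis/plumber, house 4 = pears/engineer, house 5 = peaches/artist.

bananas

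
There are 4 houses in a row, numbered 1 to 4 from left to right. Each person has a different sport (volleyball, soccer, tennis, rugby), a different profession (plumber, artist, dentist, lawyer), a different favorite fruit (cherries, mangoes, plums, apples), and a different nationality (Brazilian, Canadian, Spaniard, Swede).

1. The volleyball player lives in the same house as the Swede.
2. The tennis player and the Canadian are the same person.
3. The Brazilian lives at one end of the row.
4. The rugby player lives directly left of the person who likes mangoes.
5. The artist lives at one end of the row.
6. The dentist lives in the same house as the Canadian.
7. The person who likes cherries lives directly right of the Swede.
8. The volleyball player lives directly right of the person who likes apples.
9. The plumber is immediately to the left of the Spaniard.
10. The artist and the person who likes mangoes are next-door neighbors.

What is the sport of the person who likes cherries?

soccer

The rugby player is narrowed to house 1 or 2; consider each.
Placing it in house 2 leads to a contradiction, so it's in house 1.
By clue 4, the person who likes mangoes is in house 2.
By clue 10, the artist is in house 1.
The only favorite fruit still possible for house 1 is apples.
Clue 8 places the volleyball player in house 2.
That leaves Brazilian as the nationality for house 1.
The Swede is in house 2 (clue 1).
The person who likes cherries is in house 3 (clue 7).
The only favorite fruit still possible for house 4 is plums.
The soccer player is narrowed to house 3 or 4; consider each.
Placing it in house 4 leads to a contradiction, so it's in house 3.
That leaves tennis as the sport for house 4.
From clue 2, the Canadian must be in house 4.
From clue 6, the dentist must be in house 4.
House 3's nationality must be Spaniard (nothing else left).
Clue 9 places the plumber in house 2.
House 3 profession: only lawyer fits.
So: house 1 = rugby/artist/apples/Brazilian, house 2 = volleyball/plumber/mangoes/Swede, house 3 = soccer/lawyer/cherries/Spaniard, house 4 = tennis/dentist/plums/Canadian.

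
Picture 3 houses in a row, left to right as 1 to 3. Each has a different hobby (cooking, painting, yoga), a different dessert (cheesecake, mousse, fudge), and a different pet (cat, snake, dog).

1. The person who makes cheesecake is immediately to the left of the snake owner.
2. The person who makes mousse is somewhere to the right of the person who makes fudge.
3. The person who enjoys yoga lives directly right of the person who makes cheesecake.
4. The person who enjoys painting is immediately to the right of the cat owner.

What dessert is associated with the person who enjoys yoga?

mousse

So house 1 gets cooking for hobby.
So house 3 gets mousse for dessert.
The person who enjoys painting is narrowed to house 2 or 3; consider each.
Placing it in house 3 leads to a contradiction, so it's in house 2.
Clue 4 places the cat owner in house 1.
The only hobby still possible for house 3 is yoga.
By clue 3, the person who makes cheesecake is in house 2.
The only dessert still possible for house 1 is fudge.
By clue 1, the snake owner is in house 3.
So house 2 gets dog for pet.
So: house 1 = cooking/fudge/cat, house 2 = painting/cheesecake/dog, house 3 = yoga/mousse/snake.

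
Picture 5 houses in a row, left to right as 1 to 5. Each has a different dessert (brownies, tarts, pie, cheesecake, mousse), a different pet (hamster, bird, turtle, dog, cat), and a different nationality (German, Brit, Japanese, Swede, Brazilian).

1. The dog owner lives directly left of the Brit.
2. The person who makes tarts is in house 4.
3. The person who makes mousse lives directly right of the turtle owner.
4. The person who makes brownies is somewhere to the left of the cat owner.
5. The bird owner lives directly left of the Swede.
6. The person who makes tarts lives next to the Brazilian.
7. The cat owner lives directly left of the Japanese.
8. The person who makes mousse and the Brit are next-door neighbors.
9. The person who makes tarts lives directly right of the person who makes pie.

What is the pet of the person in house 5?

hamster

By clue 2, the person who makes tarts is in house 4.
From clue 9, the person who makes pie must be in house 3.
So house 5 gets hamster for pet.
House 1's nationality must be German (nothing else left).
That leaves Swede as the nationality for house 2.
From clue 5, the bird owner must be in house 1.
So house 4 gets turtle for pet.
The person who makes mousse is in house 5 (clue 3).
By clue 8, the Brit is in house 4.
House 3's nationality must be Japanese (nothing else left).
The only nationality still possible for house 5 is Brazilian.
The dog owner is in house 3 (clue 1).
By clue 7, the cat owner is in house 2.
The person who makes brownies is in house 1 (clue 4).
That leaves cheesecake as the dessert for house 2.
So: house 1 = brownies/bird/German, house 2 = cheesecake/cat/Swede, house 3 = pie/dog/Japanese, house 4 = tarts/turtle/Brit, house 5 = mousse/hamster/Brazilian.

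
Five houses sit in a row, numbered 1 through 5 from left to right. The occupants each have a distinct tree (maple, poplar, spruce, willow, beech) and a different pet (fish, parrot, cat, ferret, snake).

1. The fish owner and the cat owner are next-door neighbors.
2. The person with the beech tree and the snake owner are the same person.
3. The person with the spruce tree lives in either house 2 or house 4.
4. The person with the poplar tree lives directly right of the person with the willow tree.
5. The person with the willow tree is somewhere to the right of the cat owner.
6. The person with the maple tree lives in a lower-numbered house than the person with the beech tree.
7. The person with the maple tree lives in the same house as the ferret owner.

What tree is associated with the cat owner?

spruce

That leaves maple as the tree for house 1.
From clue 7, the ferret owner must be in house 1.
The person with the poplar tree is narrowed to house 4 or 5; consider each.
Placing it in house 5 leads to a contradiction, so it's in house 4.
From clue 4, the person with the willow tree must be in house 3.
The cat owner is in house 2 (clue 5).
The only tree still possible for house 2 is spruce.
The only tree still possible for house 5 is beech.
By clue 1, the fish owner is in house 3.
By clue 2, the snake owner is in house 5.
That leaves parrot as the pet for house 4.
So: house 1 = maple/ferret, house 2 = spruce/cat, house 3 = willow/fish, house 4 = poplar/parrot, house 5 = beech/snake.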